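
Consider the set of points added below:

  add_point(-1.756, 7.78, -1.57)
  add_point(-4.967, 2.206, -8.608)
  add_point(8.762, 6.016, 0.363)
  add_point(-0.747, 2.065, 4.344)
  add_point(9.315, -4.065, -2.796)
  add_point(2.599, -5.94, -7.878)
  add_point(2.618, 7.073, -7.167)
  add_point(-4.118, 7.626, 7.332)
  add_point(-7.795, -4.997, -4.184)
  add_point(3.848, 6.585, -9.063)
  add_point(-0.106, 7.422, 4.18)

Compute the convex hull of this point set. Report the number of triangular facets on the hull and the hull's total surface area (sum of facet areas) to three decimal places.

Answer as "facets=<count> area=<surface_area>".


facets=18 area=718.052

Extreme-point indices: [0, 1, 2, 3, 4, 5, 6, 7, 8, 9, 10] — 11 of 11 on the boundary.

Per-facet area ½‖(b−a)×(c−a)‖:
  f1: (p3, p4, p8) → 88.8693
  f2: (p3, p7, p8) → 42.2571
  f3: (p5, p4, p8) → 40.9204
  f4: (p5, p9, p4) → 52.9890
  f5: (p1, p7, p8) → 73.7113
  f6: (p1, p7, p0) → 34.5514
  f7: (p1, p5, p8) → 45.3373
  f8: (p1, p5, p9) → 52.7018
  f9: (p2, p9, p4) → 55.2884
  f10: (p2, p3, p4) → 57.3497
  f11: (p2, p3, p7) → 37.9447
  f12: (p10, p7, p0) → 14.1923
  f13: (p10, p2, p0) → 29.0348
  f14: (p10, p2, p7) → 6.8511
  f15: (p6, p2, p0) → 34.1283
  f16: (p6, p2, p9) → 10.8674
  f17: (p6, p1, p0) → 30.7206
  f18: (p6, p1, p9) → 10.3376
Σ area = 718.052

Check V−E+F: 11 − 27 + 18 = 2.


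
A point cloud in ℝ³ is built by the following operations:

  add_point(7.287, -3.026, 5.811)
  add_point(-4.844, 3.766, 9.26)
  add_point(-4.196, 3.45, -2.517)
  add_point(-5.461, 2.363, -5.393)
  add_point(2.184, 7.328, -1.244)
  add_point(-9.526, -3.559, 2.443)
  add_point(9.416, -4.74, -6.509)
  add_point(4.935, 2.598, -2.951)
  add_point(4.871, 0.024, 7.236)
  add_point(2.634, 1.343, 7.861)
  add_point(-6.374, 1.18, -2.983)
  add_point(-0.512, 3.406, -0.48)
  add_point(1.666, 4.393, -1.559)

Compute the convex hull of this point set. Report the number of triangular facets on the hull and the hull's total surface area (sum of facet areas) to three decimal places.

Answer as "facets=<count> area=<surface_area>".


Hull vertices (10/13): indices [0, 1, 2, 3, 4, 5, 6, 8, 9, 10].

Area of each hull facet:
  f1: (p3, p6, p5) → 86.7661
  f2: (p3, p4, p6) → 74.0529
  f3: (p0, p6, p5) → 108.1955
  f4: (p0, p1, p5) → 78.6952
  f5: (p0, p4, p6) → 80.2288
  f6: (p10, p1, p5) → 42.9855
  f7: (p10, p3, p5) → 2.8443
  f8: (p10, p3, p1) → 12.7516
  f9: (p2, p1, p4) → 44.2720
  f10: (p2, p3, p4) → 9.7434
  f11: (p2, p3, p1) → 10.2909
  f12: (p9, p1, p4) → 43.4595
  f13: (p8, p0, p1) → 11.2342
  f14: (p8, p9, p1) → 2.3578
  f15: (p8, p0, p4) → 22.3400
  f16: (p8, p9, p4) → 14.4755
Σ area = 644.693

Euler: V−E+F = 10−24+16 = 2.

facets=16 area=644.693


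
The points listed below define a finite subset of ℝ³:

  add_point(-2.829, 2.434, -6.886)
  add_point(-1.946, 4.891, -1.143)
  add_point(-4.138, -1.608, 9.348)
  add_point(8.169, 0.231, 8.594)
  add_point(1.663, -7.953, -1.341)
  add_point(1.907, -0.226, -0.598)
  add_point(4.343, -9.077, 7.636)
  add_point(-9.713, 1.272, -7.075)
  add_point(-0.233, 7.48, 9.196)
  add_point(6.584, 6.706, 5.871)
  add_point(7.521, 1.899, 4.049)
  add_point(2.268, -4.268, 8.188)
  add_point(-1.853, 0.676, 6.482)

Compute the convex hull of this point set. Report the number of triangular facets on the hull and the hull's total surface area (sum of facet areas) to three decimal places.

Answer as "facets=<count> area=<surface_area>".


facets=16 area=748.414

Hull vertices (10/13): indices [0, 1, 2, 3, 4, 6, 7, 8, 9, 10].

Area of each hull facet:
  f1: (p2, p6, p3) → 54.4345
  f2: (p8, p2, p7) → 86.8924
  f3: (p8, p2, p3) → 52.4382
  f4: (p4, p2, p7) → 103.1409
  f5: (p4, p2, p6) → 53.3463
  f6: (p9, p8, p3) → 27.2409
  f7: (p10, p6, p3) → 24.3039
  f8: (p10, p4, p6) → 53.5565
  f9: (p10, p9, p3) → 12.7608
  f10: (p0, p10, p9) → 39.1764
  f11: (p0, p4, p7) → 42.8667
  f12: (p0, p10, p4) → 76.4046
  f13: (p1, p8, p7) → 37.4162
  f14: (p1, p0, p7) → 21.4523
  f15: (p1, p9, p8) → 39.2534
  f16: (p1, p0, p9) → 23.7296
Σ area = 748.414

Euler characteristic 10−24+16 = 2 ✓


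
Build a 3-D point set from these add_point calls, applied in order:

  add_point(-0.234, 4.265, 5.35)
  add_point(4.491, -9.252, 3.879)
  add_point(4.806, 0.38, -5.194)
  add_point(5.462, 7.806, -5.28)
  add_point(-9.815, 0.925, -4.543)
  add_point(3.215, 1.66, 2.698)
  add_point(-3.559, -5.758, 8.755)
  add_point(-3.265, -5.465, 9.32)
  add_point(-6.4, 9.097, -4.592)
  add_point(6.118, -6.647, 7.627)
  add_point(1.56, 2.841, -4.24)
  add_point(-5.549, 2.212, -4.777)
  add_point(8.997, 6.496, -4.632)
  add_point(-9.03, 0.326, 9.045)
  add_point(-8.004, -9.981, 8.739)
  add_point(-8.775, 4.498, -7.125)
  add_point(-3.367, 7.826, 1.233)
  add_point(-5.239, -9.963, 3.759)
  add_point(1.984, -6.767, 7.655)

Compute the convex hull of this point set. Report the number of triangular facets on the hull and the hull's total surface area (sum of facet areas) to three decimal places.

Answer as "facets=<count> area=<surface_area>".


facets=24 area=1012.907

Extreme-point indices: [0, 1, 2, 3, 4, 7, 8, 9, 12, 13, 14, 15, 16, 17] — 14 of 19 on the boundary.

Per-facet area ½‖(b−a)×(c−a)‖:
  f1: (p13, p14, p4) → 70.5741
  f2: (p13, p15, p4) → 24.9106
  f3: (p13, p15, p8) → 46.9438
  f4: (p17, p14, p4) → 38.4956
  f5: (p17, p1, p14) → 24.4742
  f6: (p9, p0, p12) → 88.1944
  f7: (p9, p1, p12) → 43.9603
  f8: (p9, p13, p0) → 66.1752
  f9: (p9, p1, p14) → 32.4688
  f10: (p3, p15, p8) → 32.8773
  f11: (p2, p1, p12) → 40.7626
  f12: (p2, p3, p12) → 13.7621
  f13: (p2, p3, p15) → 52.2612
  f14: (p2, p17, p1) → 64.4192
  f15: (p2, p15, p4) → 32.3152
  f16: (p2, p17, p4) → 100.1944
  f17: (p16, p13, p8) → 36.2252
  f18: (p16, p13, p0) → 32.4025
  f19: (p16, p3, p8) → 36.2699
  f20: (p16, p0, p12) → 42.0809
  f21: (p16, p3, p12) → 16.0578
  f22: (p7, p13, p14) → 26.8577
  f23: (p7, p9, p14) → 25.1575
  f24: (p7, p9, p13) → 25.0664
Σ area = 1012.907

Euler characteristic 14−36+24 = 2 ✓


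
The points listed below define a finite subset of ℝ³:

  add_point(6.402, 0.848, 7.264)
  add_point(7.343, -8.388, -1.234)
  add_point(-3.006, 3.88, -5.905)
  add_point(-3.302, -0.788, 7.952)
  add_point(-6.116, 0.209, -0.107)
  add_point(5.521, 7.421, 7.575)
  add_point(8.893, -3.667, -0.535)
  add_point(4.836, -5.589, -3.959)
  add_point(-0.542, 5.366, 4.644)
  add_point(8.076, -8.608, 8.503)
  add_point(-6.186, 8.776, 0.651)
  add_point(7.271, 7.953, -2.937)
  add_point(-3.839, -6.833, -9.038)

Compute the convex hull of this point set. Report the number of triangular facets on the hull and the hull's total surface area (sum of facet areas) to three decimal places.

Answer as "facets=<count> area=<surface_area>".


Extreme-point indices: [1, 2, 3, 4, 5, 6, 7, 9, 10, 11, 12] — 11 of 13 on the boundary.

Facet areas (half cross-product norm):
  f1: (p5, p9, p6) → 72.3018
  f2: (p11, p5, p10) → 67.9326
  f3: (p11, p5, p6) → 62.2716
  f4: (p3, p9, p12) → 123.6221
  f5: (p3, p5, p10) → 69.1740
  f6: (p3, p5, p9) → 81.3316
  f7: (p1, p9, p6) → 24.2605
  f8: (p1, p9, p12) → 52.0185
  f9: (p2, p12, p10) → 34.3019
  f10: (p2, p11, p10) → 50.1285
  f11: (p2, p11, p12) → 56.1957
  f12: (p4, p12, p10) → 36.8392
  f13: (p4, p3, p10) → 36.9349
  f14: (p4, p3, p12) → 40.3399
  f15: (p7, p11, p12) → 66.4604
  f16: (p7, p1, p12) → 17.1732
  f17: (p7, p11, p6) → 33.5979
  f18: (p7, p1, p6) → 11.0383
Σ area = 935.923

Euler characteristic 11−27+18 = 2 ✓

facets=18 area=935.923


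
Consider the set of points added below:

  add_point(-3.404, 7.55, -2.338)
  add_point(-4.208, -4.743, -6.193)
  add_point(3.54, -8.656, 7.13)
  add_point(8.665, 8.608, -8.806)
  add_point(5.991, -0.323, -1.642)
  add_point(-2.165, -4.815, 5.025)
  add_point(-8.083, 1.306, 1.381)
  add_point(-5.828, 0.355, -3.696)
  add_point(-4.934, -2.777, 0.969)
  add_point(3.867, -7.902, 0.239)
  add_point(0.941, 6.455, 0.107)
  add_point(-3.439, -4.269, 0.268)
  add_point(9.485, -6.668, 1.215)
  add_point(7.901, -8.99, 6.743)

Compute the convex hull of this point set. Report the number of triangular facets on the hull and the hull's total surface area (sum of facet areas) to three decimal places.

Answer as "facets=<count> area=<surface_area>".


12 of the 14 inputs are extreme points: [0, 1, 2, 3, 5, 6, 7, 8, 9, 10, 12, 13].

Facet areas (half cross-product norm):
  f1: (p13, p3, p12) → 34.7862
  f2: (p1, p3, p12) → 131.4409
  f3: (p10, p13, p3) → 107.3402
  f4: (p7, p1, p6) → 12.8302
  f5: (p7, p1, p3) → 51.4040
  f6: (p2, p10, p13) → 36.3896
  f7: (p9, p13, p12) → 17.8080
  f8: (p9, p1, p12) → 20.5406
  f9: (p9, p2, p13) → 15.1144
  f10: (p9, p2, p1) → 30.2977
  f11: (p0, p10, p6) → 21.9507
  f12: (p0, p10, p3) → 30.2352
  f13: (p0, p7, p6) → 21.3380
  f14: (p0, p7, p3) → 51.0676
  f15: (p8, p1, p6) → 18.1250
  f16: (p5, p10, p6) → 47.6971
  f17: (p5, p2, p10) → 41.9241
  f18: (p5, p8, p6) → 11.4044
  f19: (p5, p2, p1) → 36.9552
  f20: (p5, p8, p1) → 16.1546
Σ area = 754.804

Check V−E+F: 12 − 30 + 20 = 2.

facets=20 area=754.804


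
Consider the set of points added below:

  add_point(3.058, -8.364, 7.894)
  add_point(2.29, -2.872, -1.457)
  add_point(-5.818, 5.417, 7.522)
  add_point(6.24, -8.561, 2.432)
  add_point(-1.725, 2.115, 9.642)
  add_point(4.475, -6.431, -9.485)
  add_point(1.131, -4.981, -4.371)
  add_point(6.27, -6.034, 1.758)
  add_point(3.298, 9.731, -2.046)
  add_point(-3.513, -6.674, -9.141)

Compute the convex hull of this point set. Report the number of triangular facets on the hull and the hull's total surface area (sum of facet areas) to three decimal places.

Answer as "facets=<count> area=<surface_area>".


facets=12 area=752.232

Extreme-point indices: [0, 2, 3, 4, 5, 7, 8, 9] — 8 of 10 on the boundary.

Facet areas (half cross-product norm):
  f1: (p5, p8, p7) → 91.5553
  f2: (p9, p8, p2) → 128.9209
  f3: (p9, p5, p8) → 71.2016
  f4: (p4, p8, p2) → 39.3877
  f5: (p3, p5, p7) → 14.5372
  f6: (p3, p9, p5) → 48.6996
  f7: (p0, p8, p7) → 54.6858
  f8: (p0, p4, p8) → 84.5461
  f9: (p0, p3, p7) → 8.1066
  f10: (p0, p3, p9) → 45.5314
  f11: (p0, p9, p2) → 143.7486
  f12: (p0, p4, p2) → 21.3111
Σ area = 752.232

Euler characteristic 8−18+12 = 2 ✓


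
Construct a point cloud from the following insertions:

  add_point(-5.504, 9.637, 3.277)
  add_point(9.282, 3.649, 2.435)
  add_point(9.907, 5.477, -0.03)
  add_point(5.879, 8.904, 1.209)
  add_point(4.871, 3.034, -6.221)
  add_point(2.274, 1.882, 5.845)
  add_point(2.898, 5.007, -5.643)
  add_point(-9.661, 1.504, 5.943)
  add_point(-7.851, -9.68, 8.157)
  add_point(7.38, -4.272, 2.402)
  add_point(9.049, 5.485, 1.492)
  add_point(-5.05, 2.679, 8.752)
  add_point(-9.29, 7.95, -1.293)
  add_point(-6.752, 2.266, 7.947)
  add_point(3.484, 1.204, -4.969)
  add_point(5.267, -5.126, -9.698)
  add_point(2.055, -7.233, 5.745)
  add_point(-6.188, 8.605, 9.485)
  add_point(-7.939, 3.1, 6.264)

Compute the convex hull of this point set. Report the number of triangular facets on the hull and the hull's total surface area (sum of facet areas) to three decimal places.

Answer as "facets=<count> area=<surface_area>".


facets=28 area=1054.068

16 of the 19 inputs are extreme points: [0, 1, 2, 3, 4, 5, 6, 7, 8, 9, 10, 11, 12, 15, 16, 17].

Area of each hull facet:
  f1: (p12, p8, p7) → 34.9532
  f2: (p12, p15, p8) → 195.4513
  f3: (p17, p8, p7) → 37.8682
  f4: (p17, p12, p7) → 40.6118
  f5: (p9, p15, p2) → 63.2954
  f6: (p6, p12, p15) → 63.5265
  f7: (p3, p6, p2) → 22.3534
  f8: (p3, p6, p12) → 55.8679
  f9: (p1, p9, p2) → 10.0988
  f10: (p16, p15, p8) → 74.7180
  f11: (p16, p9, p15) → 40.6541
  f12: (p16, p1, p9) → 22.8297
  f13: (p4, p15, p2) → 31.3594
  f14: (p4, p6, p2) → 11.8662
  f15: (p4, p6, p15) → 8.4146
  f16: (p0, p17, p12) → 15.3900
  f17: (p0, p3, p12) → 31.8789
  f18: (p0, p3, p17) → 35.3215
  f19: (p10, p3, p17) → 29.3949
  f20: (p10, p1, p17) → 18.1402
  f21: (p10, p3, p2) → 3.9128
  f22: (p10, p1, p2) → 1.7089
  f23: (p11, p17, p8) → 15.6389
  f24: (p11, p16, p8) → 60.1975
  f25: (p11, p16, p17) → 16.3150
  f26: (p5, p1, p17) → 34.3707
  f27: (p5, p16, p17) → 42.5378
  f28: (p5, p16, p1) → 35.3918
Σ area = 1054.068

Euler characteristic 16−42+28 = 2 ✓


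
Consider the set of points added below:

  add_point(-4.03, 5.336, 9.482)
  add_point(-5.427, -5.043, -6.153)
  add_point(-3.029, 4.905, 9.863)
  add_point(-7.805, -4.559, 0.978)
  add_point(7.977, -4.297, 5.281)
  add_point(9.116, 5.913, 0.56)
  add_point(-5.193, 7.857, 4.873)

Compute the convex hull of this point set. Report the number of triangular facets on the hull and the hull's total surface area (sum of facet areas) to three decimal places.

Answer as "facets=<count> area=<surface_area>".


facets=10 area=599.421

Points on the hull: [0, 1, 2, 3, 4, 5, 6] (7 of 7).

Per-facet area ½‖(b−a)×(c−a)‖:
  f1: (p2, p6, p5) → 46.0107
  f2: (p4, p2, p3) → 97.1237
  f3: (p4, p2, p5) → 79.7149
  f4: (p1, p6, p3) → 48.0483
  f5: (p1, p6, p5) → 123.1069
  f6: (p1, p4, p3) → 61.5259
  f7: (p1, p4, p5) → 98.4668
  f8: (p0, p6, p3) → 35.3320
  f9: (p0, p2, p3) → 7.7187
  f10: (p0, p2, p6) → 2.3736
Σ area = 599.421

Check V−E+F: 7 − 15 + 10 = 2.


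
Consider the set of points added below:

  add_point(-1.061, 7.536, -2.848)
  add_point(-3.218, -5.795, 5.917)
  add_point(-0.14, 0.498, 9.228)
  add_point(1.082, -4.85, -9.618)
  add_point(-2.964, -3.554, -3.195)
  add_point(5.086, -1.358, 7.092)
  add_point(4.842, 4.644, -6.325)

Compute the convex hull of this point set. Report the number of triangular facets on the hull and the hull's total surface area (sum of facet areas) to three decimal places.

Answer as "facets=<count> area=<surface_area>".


facets=10 area=482.246

7 of the 7 inputs are extreme points: [0, 1, 2, 3, 4, 5, 6].

Area of each hull facet:
  f1: (p3, p5, p1) → 75.8327
  f2: (p6, p0, p5) → 52.8541
  f3: (p6, p3, p5) → 78.6378
  f4: (p6, p3, p0) → 39.0082
  f5: (p2, p5, p1) → 22.9856
  f6: (p2, p0, p1) → 54.2635
  f7: (p2, p0, p5) → 41.4341
  f8: (p4, p0, p1) → 51.6603
  f9: (p4, p3, p1) → 22.4524
  f10: (p4, p3, p0) → 43.1174
Σ area = 482.246

Check V−E+F: 7 − 15 + 10 = 2.


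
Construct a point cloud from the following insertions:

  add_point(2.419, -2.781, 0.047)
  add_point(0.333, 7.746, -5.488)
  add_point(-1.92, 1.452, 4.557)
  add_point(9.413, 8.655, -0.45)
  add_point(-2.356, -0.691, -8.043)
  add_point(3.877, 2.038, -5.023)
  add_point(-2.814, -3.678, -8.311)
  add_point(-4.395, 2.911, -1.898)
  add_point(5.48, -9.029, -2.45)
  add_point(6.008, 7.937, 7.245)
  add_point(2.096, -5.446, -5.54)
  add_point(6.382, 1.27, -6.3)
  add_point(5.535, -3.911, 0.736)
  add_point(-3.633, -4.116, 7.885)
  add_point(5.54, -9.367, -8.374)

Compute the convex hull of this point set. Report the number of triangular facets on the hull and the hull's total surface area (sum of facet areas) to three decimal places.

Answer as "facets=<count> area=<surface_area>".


Extreme-point indices: [1, 2, 3, 4, 6, 7, 8, 9, 11, 12, 13, 14] — 12 of 15 on the boundary.

Triangle areas on the boundary:
  f1: (p1, p9, p7) → 52.6105
  f2: (p1, p9, p3) → 43.8682
  f3: (p2, p13, p7) → 20.0227
  f4: (p2, p9, p7) → 34.7886
  f5: (p2, p9, p13) → 29.1007
  f6: (p8, p13, p14) → 29.6292
  f7: (p8, p14, p3) → 53.3565
  f8: (p6, p13, p7) → 55.7829
  f9: (p6, p13, p14) → 81.9396
  f10: (p11, p14, p3) → 26.8308
  f11: (p11, p1, p3) → 40.5705
  f12: (p12, p9, p13) → 76.0855
  f13: (p12, p8, p13) → 33.4060
  f14: (p12, p9, p3) → 53.5071
  f15: (p12, p8, p3) → 25.7242
  f16: (p4, p11, p1) → 35.6737
  f17: (p4, p1, p7) → 27.4487
  f18: (p4, p6, p7) → 9.6645
  f19: (p4, p6, p14) → 13.8422
  f20: (p4, p11, p14) → 46.9618
Σ area = 790.814

Check V−E+F: 12 − 30 + 20 = 2.

facets=20 area=790.814


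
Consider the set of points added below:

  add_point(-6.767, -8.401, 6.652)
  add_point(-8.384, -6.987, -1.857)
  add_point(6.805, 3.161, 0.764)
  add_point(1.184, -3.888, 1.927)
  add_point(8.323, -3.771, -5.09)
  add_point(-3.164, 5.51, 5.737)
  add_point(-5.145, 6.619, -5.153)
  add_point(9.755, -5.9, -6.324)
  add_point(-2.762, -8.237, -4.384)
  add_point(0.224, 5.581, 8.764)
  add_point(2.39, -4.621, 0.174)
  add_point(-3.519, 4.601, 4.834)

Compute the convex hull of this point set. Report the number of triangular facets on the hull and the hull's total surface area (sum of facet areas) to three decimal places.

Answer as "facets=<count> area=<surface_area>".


facets=12 area=768.861

Points on the hull: [0, 1, 2, 5, 6, 7, 8, 9] (8 of 12).

Per-facet area ½‖(b−a)×(c−a)‖:
  f1: (p0, p9, p7) → 155.1070
  f2: (p8, p6, p1) → 44.9344
  f3: (p8, p6, p7) → 96.9714
  f4: (p8, p0, p1) → 27.0792
  f5: (p8, p0, p7) → 66.5170
  f6: (p2, p6, p7) → 80.8682
  f7: (p2, p9, p7) → 39.8386
  f8: (p2, p9, p6) → 70.5363
  f9: (p5, p9, p6) → 15.7082
  f10: (p5, p0, p9) → 32.2956
  f11: (p5, p6, p1) → 76.7541
  f12: (p5, p0, p1) → 62.2505
Σ area = 768.861

Euler: V−E+F = 8−18+12 = 2.


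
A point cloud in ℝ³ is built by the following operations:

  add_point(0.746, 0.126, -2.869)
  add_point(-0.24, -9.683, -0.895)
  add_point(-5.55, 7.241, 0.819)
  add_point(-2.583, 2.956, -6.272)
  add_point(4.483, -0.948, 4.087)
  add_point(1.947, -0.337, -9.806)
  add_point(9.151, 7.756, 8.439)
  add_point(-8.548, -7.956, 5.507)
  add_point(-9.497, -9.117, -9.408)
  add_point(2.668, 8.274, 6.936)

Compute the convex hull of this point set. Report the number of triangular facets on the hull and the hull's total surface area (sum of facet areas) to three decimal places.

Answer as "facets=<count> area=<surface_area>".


Hull vertices (9/10): indices [1, 2, 3, 4, 5, 6, 7, 8, 9].

Per-facet area ½‖(b−a)×(c−a)‖:
  f1: (p5, p1, p8) → 76.6101
  f2: (p5, p1, p6) → 134.3230
  f3: (p7, p1, p8) → 65.8794
  f4: (p3, p5, p8) → 46.2025
  f5: (p3, p5, p6) → 63.8842
  f6: (p4, p1, p6) → 3.0007
  f7: (p4, p7, p6) → 55.5936
  f8: (p4, p7, p1) → 58.9199
  f9: (p2, p3, p6) → 72.6220
  f10: (p2, p7, p8) → 118.7540
  f11: (p2, p3, p8) → 56.7774
  f12: (p9, p7, p6) → 57.0456
  f13: (p9, p2, p6) → 14.8983
  f14: (p9, p2, p7) → 83.1148
Σ area = 907.625

Euler: V−E+F = 9−21+14 = 2.

facets=14 area=907.625


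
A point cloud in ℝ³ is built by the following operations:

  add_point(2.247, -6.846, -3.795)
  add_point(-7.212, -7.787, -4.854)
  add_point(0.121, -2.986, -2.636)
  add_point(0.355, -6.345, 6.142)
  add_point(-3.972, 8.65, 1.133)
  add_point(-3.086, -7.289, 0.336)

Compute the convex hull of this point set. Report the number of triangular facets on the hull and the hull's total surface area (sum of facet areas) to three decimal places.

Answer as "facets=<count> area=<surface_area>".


6 of the 6 inputs are extreme points: [0, 1, 2, 3, 4, 5].

Per-facet area ½‖(b−a)×(c−a)‖:
  f1: (p3, p4, p1) → 104.9339
  f2: (p3, p4, p0) → 81.2356
  f3: (p5, p0, p1) → 22.4710
  f4: (p5, p3, p1) → 3.3897
  f5: (p5, p3, p0) → 22.8871
  f6: (p2, p0, p1) → 20.4132
  f7: (p2, p4, p1) → 55.7401
  f8: (p2, p4, p0) → 4.7886
Σ area = 315.859

Euler characteristic 6−12+8 = 2 ✓

facets=8 area=315.859


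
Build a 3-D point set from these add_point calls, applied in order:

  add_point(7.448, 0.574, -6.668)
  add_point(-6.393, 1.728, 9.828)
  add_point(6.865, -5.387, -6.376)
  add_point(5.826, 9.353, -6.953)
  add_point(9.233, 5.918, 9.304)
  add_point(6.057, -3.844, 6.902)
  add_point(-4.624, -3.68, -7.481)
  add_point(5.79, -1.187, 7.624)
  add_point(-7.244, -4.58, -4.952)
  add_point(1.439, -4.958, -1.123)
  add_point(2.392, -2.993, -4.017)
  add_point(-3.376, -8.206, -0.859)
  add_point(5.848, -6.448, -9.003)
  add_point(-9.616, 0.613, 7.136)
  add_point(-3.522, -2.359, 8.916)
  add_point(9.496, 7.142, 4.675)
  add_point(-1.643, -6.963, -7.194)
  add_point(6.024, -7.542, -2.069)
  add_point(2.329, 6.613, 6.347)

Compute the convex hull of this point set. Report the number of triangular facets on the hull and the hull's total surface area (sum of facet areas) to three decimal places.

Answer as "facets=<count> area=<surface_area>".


facets=28 area=1062.792

Extreme-point indices: [0, 1, 2, 3, 4, 5, 6, 8, 11, 12, 13, 14, 15, 16, 17, 18] — 16 of 19 on the boundary.

Facet areas (half cross-product norm):
  f1: (p18, p3, p13) → 87.3725
  f2: (p18, p3, p15) → 45.6291
  f3: (p6, p3, p12) → 83.8996
  f4: (p0, p3, p15) → 53.4549
  f5: (p0, p3, p12) → 17.0613
  f6: (p2, p0, p15) → 35.2034
  f7: (p2, p0, p12) → 8.4853
  f8: (p4, p2, p15) → 36.5484
  f9: (p4, p18, p15) → 16.9290
  f10: (p17, p2, p12) → 6.1193
  f11: (p17, p11, p12) → 33.1478
  f12: (p17, p11, p5) → 45.9170
  f13: (p17, p4, p5) → 42.2204
  f14: (p17, p4, p2) → 42.9227
  f15: (p16, p6, p12) → 13.9024
  f16: (p16, p11, p12) → 22.5622
  f17: (p1, p18, p13) → 19.5597
  f18: (p1, p4, p18) → 32.4426
  f19: (p8, p16, p6) → 8.0745
  f20: (p8, p16, p11) → 18.9816
  f21: (p8, p11, p13) → 43.4638
  f22: (p8, p3, p13) → 128.1045
  f23: (p8, p6, p3) → 25.0178
  f24: (p14, p11, p13) → 39.9229
  f25: (p14, p1, p13) → 10.9728
  f26: (p14, p11, p5) → 54.3891
  f27: (p14, p4, p5) → 51.8944
  f28: (p14, p1, p4) → 38.5933
Σ area = 1062.792

Euler: V−E+F = 16−42+28 = 2.


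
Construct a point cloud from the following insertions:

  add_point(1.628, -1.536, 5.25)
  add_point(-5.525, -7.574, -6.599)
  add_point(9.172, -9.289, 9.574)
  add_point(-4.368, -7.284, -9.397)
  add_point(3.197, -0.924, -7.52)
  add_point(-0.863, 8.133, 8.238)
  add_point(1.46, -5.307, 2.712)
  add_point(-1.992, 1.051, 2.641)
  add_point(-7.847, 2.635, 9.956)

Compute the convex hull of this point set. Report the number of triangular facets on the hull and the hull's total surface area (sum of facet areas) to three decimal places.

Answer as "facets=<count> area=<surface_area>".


facets=8 area=778.540

Points on the hull: [1, 2, 3, 4, 5, 8] (6 of 9).

Area of each hull facet:
  f1: (p5, p2, p8) → 90.1266
  f2: (p3, p5, p8) → 99.6768
  f3: (p4, p5, p2) → 165.3155
  f4: (p4, p3, p2) → 99.6067
  f5: (p4, p3, p5) → 89.3185
  f6: (p1, p2, p8) → 185.5129
  f7: (p1, p3, p8) → 18.9034
  f8: (p1, p3, p2) → 30.0798
Σ area = 778.540

Euler characteristic 6−12+8 = 2 ✓


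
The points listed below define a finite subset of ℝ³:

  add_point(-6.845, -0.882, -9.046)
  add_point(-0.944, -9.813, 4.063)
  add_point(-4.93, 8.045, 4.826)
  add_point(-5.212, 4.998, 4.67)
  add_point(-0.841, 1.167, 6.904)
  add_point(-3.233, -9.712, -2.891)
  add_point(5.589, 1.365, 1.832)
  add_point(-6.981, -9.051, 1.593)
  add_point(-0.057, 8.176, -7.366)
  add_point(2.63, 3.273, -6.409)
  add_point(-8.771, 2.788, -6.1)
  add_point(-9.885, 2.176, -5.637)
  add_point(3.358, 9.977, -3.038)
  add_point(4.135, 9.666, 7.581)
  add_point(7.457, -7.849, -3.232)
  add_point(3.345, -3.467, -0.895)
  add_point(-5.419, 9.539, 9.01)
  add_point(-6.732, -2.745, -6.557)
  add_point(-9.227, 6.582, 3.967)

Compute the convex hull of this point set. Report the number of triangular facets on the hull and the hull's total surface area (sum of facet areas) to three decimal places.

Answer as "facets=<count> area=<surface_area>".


Points on the hull: [0, 1, 4, 5, 7, 8, 9, 10, 11, 12, 13, 14, 16, 18] (14 of 19).

Triangle areas on the boundary:
  f1: (p0, p7, p11) → 36.3999
  f2: (p13, p12, p14) → 97.3667
  f3: (p13, p16, p12) → 51.3071
  f4: (p18, p7, p11) → 71.5067
  f5: (p18, p7, p16) → 49.8780
  f6: (p10, p0, p11) → 3.3808
  f7: (p10, p18, p11) → 7.1426
  f8: (p8, p10, p0) → 26.2440
  f9: (p8, p10, p18) → 55.5479
  f10: (p8, p16, p12) → 41.9022
  f11: (p8, p18, p16) → 50.4028
  f12: (p5, p0, p14) → 60.8070
  f13: (p5, p0, p7) → 33.1326
  f14: (p1, p7, p16) → 65.5693
  f15: (p1, p13, p14) → 112.0868
  f16: (p1, p5, p14) → 38.2045
  f17: (p1, p5, p7) → 18.3471
  f18: (p9, p0, p14) → 66.7927
  f19: (p9, p8, p0) → 30.0410
  f20: (p9, p12, p14) → 36.3593
  f21: (p9, p8, p12) → 16.2953
  f22: (p4, p13, p16) → 41.3071
  f23: (p4, p1, p16) → 26.4075
  f24: (p4, p1, p13) → 29.0148
Σ area = 1065.444

Euler characteristic 14−36+24 = 2 ✓

facets=24 area=1065.444


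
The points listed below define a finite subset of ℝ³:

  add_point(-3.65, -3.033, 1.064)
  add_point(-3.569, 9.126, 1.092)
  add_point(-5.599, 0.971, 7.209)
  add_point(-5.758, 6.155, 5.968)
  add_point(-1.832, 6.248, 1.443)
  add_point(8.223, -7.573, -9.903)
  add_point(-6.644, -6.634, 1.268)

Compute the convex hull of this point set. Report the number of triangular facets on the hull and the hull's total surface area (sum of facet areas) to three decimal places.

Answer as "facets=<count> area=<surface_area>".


Hull vertices (6/7): indices [1, 2, 3, 4, 5, 6].

Facet areas (half cross-product norm):
  f1: (p1, p5, p6) → 148.5937
  f2: (p2, p5, p6) → 85.5959
  f3: (p3, p1, p6) → 40.8713
  f4: (p3, p2, p6) → 20.3897
  f5: (p4, p2, p5) → 87.6948
  f6: (p4, p3, p2) → 15.7396
  f7: (p4, p1, p5) → 22.1975
  f8: (p4, p3, p1) → 9.8162
Σ area = 430.899

Euler characteristic 6−12+8 = 2 ✓

facets=8 area=430.899


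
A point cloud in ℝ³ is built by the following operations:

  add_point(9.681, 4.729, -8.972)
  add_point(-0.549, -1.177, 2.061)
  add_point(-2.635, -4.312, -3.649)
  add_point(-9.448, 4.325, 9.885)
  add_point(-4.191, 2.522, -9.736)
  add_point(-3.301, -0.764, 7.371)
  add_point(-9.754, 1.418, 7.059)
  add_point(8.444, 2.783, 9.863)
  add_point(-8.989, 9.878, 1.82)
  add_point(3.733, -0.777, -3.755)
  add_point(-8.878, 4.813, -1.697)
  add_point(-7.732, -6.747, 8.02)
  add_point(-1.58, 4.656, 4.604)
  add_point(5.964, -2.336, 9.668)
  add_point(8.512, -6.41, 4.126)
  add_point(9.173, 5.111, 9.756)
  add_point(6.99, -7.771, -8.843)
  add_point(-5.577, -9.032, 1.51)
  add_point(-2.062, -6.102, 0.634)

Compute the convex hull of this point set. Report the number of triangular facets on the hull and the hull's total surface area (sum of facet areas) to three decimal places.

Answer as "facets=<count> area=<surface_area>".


13 of the 19 inputs are extreme points: [0, 3, 4, 6, 7, 8, 10, 11, 13, 14, 15, 16, 17].

Per-facet area ½‖(b−a)×(c−a)‖:
  f1: (p14, p15, p0) → 107.1223
  f2: (p14, p11, p17) → 52.5203
  f3: (p16, p14, p0) → 83.3744
  f4: (p16, p4, p0) → 83.8968
  f5: (p16, p14, p17) → 90.9738
  f6: (p16, p4, p17) → 109.3378
  f7: (p13, p14, p11) → 52.9734
  f8: (p3, p11, p6) → 13.8626
  f9: (p3, p13, p11) → 81.0148
  f10: (p8, p15, p0) → 178.1809
  f11: (p8, p3, p15) → 91.0837
  f12: (p8, p4, p0) → 99.9595
  f13: (p8, p3, p6) → 19.6601
  f14: (p7, p3, p15) → 21.4097
  f15: (p7, p3, p13) → 47.7396
  f16: (p7, p14, p15) → 8.2175
  f17: (p7, p13, p14) → 19.3582
  f18: (p10, p8, p6) → 28.2671
  f19: (p10, p8, p4) → 21.5717
  f20: (p10, p4, p17) → 69.0863
  f21: (p10, p11, p6) → 36.0410
  f22: (p10, p11, p17) → 51.9659
Σ area = 1367.617

Euler characteristic 13−33+22 = 2 ✓

facets=22 area=1367.617


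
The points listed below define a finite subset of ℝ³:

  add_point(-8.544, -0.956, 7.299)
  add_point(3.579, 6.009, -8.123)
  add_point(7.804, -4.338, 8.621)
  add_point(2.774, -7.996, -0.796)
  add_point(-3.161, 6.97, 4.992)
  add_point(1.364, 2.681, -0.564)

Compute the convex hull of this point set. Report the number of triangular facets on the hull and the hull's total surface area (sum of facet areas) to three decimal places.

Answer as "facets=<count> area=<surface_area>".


Extreme-point indices: [0, 1, 2, 3, 4] — 5 of 6 on the boundary.

Area of each hull facet:
  f1: (p3, p2, p0) → 85.0632
  f2: (p3, p1, p0) → 122.4761
  f3: (p3, p1, p2) → 89.0400
  f4: (p4, p2, p0) → 77.2266
  f5: (p4, p1, p0) → 66.5864
  f6: (p4, p1, p2) → 117.9700
Σ area = 558.362

Euler characteristic 5−9+6 = 2 ✓

facets=6 area=558.362


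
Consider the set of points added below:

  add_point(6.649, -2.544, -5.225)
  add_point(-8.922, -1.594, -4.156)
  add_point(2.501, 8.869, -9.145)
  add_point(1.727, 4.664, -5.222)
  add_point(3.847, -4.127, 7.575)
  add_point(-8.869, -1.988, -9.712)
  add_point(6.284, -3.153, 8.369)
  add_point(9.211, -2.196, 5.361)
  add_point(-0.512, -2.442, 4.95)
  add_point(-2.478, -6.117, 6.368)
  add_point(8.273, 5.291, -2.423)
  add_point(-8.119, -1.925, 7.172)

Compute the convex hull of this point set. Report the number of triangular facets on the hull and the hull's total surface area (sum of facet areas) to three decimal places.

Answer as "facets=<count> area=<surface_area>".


Hull vertices (10/12): indices [0, 1, 2, 4, 5, 6, 7, 9, 10, 11].

Facet areas (half cross-product norm):
  f1: (p5, p2, p1) → 43.6801
  f2: (p11, p2, p1) → 88.8889
  f3: (p11, p5, p1) → 4.0444
  f4: (p0, p5, p2) → 93.1956
  f5: (p10, p11, p2) → 97.0496
  f6: (p10, p0, p7) → 42.4243
  f7: (p10, p0, p2) → 40.5045
  f8: (p9, p11, p5) → 59.5839
  f9: (p9, p0, p5) → 114.5979
  f10: (p6, p10, p7) → 18.7295
  f11: (p6, p10, p11) → 100.3838
  f12: (p6, p9, p11) → 28.4124
  f13: (p4, p6, p7) → 5.1743
  f14: (p4, p6, p9) → 1.2461
  f15: (p4, p0, p7) → 33.0157
  f16: (p4, p9, p0) → 44.3933
Σ area = 815.324

Euler characteristic 10−24+16 = 2 ✓

facets=16 area=815.324


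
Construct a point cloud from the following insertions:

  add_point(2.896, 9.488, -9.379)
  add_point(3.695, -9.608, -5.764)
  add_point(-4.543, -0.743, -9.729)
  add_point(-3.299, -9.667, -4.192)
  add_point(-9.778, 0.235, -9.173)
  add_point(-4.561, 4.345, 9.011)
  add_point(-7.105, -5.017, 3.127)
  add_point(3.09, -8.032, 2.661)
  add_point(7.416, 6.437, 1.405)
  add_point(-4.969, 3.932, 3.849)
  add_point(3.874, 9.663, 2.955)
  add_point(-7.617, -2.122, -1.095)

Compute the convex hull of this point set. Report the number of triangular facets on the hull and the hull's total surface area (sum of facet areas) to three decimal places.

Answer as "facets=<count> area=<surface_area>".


Hull vertices (10/12): indices [0, 1, 2, 3, 4, 5, 6, 7, 8, 10].

Triangle areas on the boundary:
  f1: (p7, p5, p8) → 98.5334
  f2: (p0, p5, p4) → 143.3707
  f3: (p6, p3, p4) → 58.3289
  f4: (p6, p5, p4) → 75.9076
  f5: (p6, p7, p3) → 41.8129
  f6: (p6, p7, p5) → 60.3199
  f7: (p1, p7, p3) → 29.5468
  f8: (p1, p7, p8) → 64.9278
  f9: (p1, p0, p8) → 106.1622
  f10: (p10, p5, p8) → 27.2133
  f11: (p10, p0, p8) → 30.0801
  f12: (p10, p0, p5) → 64.3187
  f13: (p2, p0, p4) → 30.6800
  f14: (p2, p1, p0) → 79.3476
  f15: (p2, p3, p4) → 27.6530
  f16: (p2, p1, p3) → 37.9059
Σ area = 976.109

Check V−E+F: 10 − 24 + 16 = 2.

facets=16 area=976.109


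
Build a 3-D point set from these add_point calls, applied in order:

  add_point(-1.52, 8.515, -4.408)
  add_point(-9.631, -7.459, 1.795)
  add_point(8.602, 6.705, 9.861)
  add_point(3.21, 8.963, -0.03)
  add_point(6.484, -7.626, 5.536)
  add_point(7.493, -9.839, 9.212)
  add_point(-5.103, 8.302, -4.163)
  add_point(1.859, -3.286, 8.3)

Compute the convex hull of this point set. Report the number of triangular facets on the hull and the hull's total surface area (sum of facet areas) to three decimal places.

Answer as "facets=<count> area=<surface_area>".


facets=12 area=757.064

Points on the hull: [0, 1, 2, 3, 4, 5, 6, 7] (8 of 8).

Triangle areas on the boundary:
  f1: (p6, p2, p1) → 170.0322
  f2: (p6, p0, p1) → 29.5692
  f3: (p7, p2, p1) → 53.8550
  f4: (p7, p5, p1) → 56.1321
  f5: (p7, p5, p2) → 51.1775
  f6: (p4, p5, p1) → 33.1468
  f7: (p4, p0, p1) → 147.8111
  f8: (p4, p5, p2) → 32.6099
  f9: (p3, p4, p2) → 86.1613
  f10: (p3, p4, p0) → 55.1728
  f11: (p3, p6, p2) → 32.9521
  f12: (p3, p6, p0) → 8.4440
Σ area = 757.064

Euler characteristic 8−18+12 = 2 ✓


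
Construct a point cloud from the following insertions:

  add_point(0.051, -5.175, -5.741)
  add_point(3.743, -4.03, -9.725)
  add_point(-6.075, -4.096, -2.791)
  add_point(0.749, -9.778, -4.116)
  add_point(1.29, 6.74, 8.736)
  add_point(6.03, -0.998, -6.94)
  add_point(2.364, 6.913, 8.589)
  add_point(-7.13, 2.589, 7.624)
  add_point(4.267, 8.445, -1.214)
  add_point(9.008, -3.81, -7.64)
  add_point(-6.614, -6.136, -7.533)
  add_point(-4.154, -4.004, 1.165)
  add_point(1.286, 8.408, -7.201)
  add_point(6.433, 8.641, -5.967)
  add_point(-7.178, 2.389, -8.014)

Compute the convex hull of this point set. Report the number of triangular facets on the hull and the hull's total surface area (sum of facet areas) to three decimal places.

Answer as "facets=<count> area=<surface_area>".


facets=20 area=897.111

Hull vertices (12/15): indices [1, 3, 4, 6, 7, 8, 9, 10, 11, 12, 13, 14].

Per-facet area ½‖(b−a)×(c−a)‖:
  f1: (p1, p13, p9) → 36.1523
  f2: (p1, p3, p9) → 24.1398
  f3: (p6, p13, p9) → 97.3156
  f4: (p6, p3, p9) → 108.1715
  f5: (p6, p3, p4) → 11.4648
  f6: (p6, p8, p13) → 6.8184
  f7: (p6, p8, p4) → 5.2185
  f8: (p7, p3, p4) → 88.7808
  f9: (p12, p1, p14) → 61.2104
  f10: (p12, p1, p13) → 34.0829
  f11: (p12, p8, p13) → 13.5874
  f12: (p12, p7, p14) → 81.1477
  f13: (p12, p8, p4) → 24.4506
  f14: (p12, p7, p4) → 75.5457
  f15: (p10, p1, p14) → 45.7108
  f16: (p10, p1, p3) → 37.0439
  f17: (p10, p7, p14) → 66.8504
  f18: (p11, p7, p3) → 11.0667
  f19: (p11, p10, p3) → 36.1305
  f20: (p11, p10, p7) → 32.2220
Σ area = 897.111

Check V−E+F: 12 − 30 + 20 = 2.


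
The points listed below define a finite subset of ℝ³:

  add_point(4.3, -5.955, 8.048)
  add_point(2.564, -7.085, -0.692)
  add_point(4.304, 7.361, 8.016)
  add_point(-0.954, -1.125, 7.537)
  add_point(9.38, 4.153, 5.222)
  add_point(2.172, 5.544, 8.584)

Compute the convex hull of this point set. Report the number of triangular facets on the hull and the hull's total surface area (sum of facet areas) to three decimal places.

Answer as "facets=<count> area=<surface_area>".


Extreme-point indices: [0, 1, 2, 3, 4, 5] — 6 of 6 on the boundary.

Triangle areas on the boundary:
  f1: (p2, p1, p4) → 46.8732
  f2: (p0, p1, p3) → 31.8755
  f3: (p0, p1, p4) → 52.3199
  f4: (p0, p2, p4) → 38.6079
  f5: (p5, p0, p3) → 25.4983
  f6: (p5, p0, p2) → 14.6790
  f7: (p5, p1, p3) → 35.3635
  f8: (p5, p2, p1) → 20.7575
Σ area = 265.975

Euler characteristic 6−12+8 = 2 ✓

facets=8 area=265.975


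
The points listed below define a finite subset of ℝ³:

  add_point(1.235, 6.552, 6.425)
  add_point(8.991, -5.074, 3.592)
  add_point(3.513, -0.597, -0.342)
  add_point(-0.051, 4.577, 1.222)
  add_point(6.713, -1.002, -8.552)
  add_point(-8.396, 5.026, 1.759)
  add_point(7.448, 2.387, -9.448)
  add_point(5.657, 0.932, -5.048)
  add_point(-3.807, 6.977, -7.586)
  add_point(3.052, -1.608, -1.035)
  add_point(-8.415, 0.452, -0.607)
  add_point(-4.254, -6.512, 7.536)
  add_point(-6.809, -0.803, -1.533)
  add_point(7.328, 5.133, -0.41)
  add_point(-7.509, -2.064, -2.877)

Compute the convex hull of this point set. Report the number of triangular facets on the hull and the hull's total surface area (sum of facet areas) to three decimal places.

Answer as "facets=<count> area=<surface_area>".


facets=16 area=819.240

Hull vertices (10/15): indices [0, 1, 4, 5, 6, 8, 10, 11, 13, 14].

Facet areas (half cross-product norm):
  f1: (p14, p8, p10) → 18.5164
  f2: (p11, p0, p1) → 86.3305
  f3: (p11, p14, p10) → 20.1105
  f4: (p5, p8, p10) → 26.4754
  f5: (p5, p0, p8) → 57.2230
  f6: (p5, p11, p10) → 28.9281
  f7: (p5, p11, p0) → 68.9868
  f8: (p13, p6, p1) → 52.2262
  f9: (p13, p0, p1) → 51.3558
  f10: (p13, p6, p8) → 56.0054
  f11: (p13, p0, p8) → 61.0319
  f12: (p4, p6, p1) → 20.2599
  f13: (p4, p11, p1) → 89.6071
  f14: (p4, p11, p14) → 89.9950
  f15: (p4, p6, p8) → 21.8418
  f16: (p4, p14, p8) → 70.3463
Σ area = 819.240

Euler: V−E+F = 10−24+16 = 2.


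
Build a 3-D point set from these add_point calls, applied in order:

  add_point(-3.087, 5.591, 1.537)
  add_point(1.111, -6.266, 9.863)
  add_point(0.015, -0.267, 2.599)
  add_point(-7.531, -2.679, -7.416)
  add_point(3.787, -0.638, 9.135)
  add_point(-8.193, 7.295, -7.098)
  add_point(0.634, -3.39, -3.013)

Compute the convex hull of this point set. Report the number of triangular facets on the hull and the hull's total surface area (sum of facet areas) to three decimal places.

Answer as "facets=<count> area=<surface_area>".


Hull vertices (6/7): indices [0, 1, 3, 4, 5, 6].

Facet areas (half cross-product norm):
  f1: (p1, p3, p5) → 96.5958
  f2: (p6, p3, p5) → 46.1912
  f3: (p6, p1, p4) → 39.5958
  f4: (p6, p1, p3) → 52.8289
  f5: (p0, p1, p5) → 51.6439
  f6: (p0, p1, p4) → 35.9426
  f7: (p0, p6, p5) → 54.5514
  f8: (p0, p6, p4) → 59.9173
Σ area = 437.267

Euler characteristic 6−12+8 = 2 ✓

facets=8 area=437.267


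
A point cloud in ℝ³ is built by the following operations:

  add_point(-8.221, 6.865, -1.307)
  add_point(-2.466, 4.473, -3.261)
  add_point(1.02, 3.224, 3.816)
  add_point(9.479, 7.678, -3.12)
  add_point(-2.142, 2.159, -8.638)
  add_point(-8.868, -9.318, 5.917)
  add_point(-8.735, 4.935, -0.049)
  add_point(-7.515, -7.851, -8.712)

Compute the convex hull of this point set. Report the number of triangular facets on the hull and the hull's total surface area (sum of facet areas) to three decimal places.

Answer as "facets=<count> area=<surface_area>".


7 of the 8 inputs are extreme points: [0, 2, 3, 4, 5, 6, 7].

Facet areas (half cross-product norm):
  f1: (p7, p3, p5) → 173.9551
  f2: (p2, p3, p5) → 55.8102
  f3: (p2, p0, p3) → 64.6634
  f4: (p4, p7, p3) → 53.2609
  f5: (p4, p0, p3) → 74.3213
  f6: (p4, p0, p7) → 59.8764
  f7: (p6, p2, p5) → 78.8293
  f8: (p6, p2, p0) → 12.4481
  f9: (p6, p7, p5) → 100.3793
  f10: (p6, p0, p7) → 17.0611
Σ area = 690.605

Euler characteristic 7−15+10 = 2 ✓

facets=10 area=690.605


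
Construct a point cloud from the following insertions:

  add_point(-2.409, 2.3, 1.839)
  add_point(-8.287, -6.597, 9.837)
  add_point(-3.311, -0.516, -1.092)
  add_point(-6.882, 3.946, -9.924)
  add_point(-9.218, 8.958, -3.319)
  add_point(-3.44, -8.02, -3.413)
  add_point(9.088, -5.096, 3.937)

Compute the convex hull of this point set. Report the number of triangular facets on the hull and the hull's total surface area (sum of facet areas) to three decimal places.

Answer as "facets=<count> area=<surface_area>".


facets=8 area=672.249

Points on the hull: [0, 1, 3, 4, 5, 6] (6 of 7).

Triangle areas on the boundary:
  f1: (p5, p1, p6) → 103.0475
  f2: (p3, p6, p4) → 98.9548
  f3: (p3, p5, p6) → 100.2556
  f4: (p3, p1, p4) → 87.7721
  f5: (p3, p5, p1) → 96.0937
  f6: (p0, p6, p4) → 28.7095
  f7: (p0, p1, p4) → 65.5448
  f8: (p0, p1, p6) → 91.8712
Σ area = 672.249

Check V−E+F: 6 − 12 + 8 = 2.


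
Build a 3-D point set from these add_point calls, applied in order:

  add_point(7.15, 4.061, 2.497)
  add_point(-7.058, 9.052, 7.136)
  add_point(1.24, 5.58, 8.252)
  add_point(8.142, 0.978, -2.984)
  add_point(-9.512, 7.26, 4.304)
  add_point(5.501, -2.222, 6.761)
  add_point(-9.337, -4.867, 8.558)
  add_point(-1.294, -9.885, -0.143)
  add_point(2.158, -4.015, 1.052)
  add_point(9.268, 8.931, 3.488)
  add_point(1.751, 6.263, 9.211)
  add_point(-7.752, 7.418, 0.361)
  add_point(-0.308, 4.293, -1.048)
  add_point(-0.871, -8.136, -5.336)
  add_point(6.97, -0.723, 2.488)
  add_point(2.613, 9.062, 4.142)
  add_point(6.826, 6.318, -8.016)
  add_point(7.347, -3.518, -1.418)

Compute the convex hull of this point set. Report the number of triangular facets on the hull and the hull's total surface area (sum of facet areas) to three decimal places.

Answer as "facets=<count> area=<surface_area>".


Hull vertices (13/18): indices [1, 3, 4, 5, 6, 7, 9, 10, 11, 13, 15, 16, 17].

Facet areas (half cross-product norm):
  f1: (p11, p6, p4) → 26.2021
  f2: (p1, p6, p4) → 26.2892
  f3: (p1, p11, p4) → 8.3521
  f4: (p13, p11, p16) → 126.5577
  f5: (p13, p17, p7) → 27.7057
  f6: (p13, p17, p16) → 60.0280
  f7: (p13, p6, p7) → 29.2253
  f8: (p13, p11, p6) → 115.2885
  f9: (p3, p16, p9) → 38.2160
  f10: (p3, p17, p9) → 21.0709
  f11: (p3, p17, p16) → 9.2655
  f12: (p5, p6, p7) → 76.3798
  f13: (p5, p17, p7) → 44.9480
  f14: (p5, p17, p9) → 50.9295
  f15: (p15, p16, p9) → 40.0689
  f16: (p15, p1, p9) → 6.8356
  f17: (p15, p11, p16) → 73.3012
  f18: (p15, p1, p11) → 34.7984
  f19: (p10, p5, p6) → 70.3491
  f20: (p10, p1, p6) → 66.2409
  f21: (p10, p5, p9) → 46.0688
  f22: (p10, p1, p9) → 40.1359
Σ area = 1038.257

Euler characteristic 13−33+22 = 2 ✓

facets=22 area=1038.257
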